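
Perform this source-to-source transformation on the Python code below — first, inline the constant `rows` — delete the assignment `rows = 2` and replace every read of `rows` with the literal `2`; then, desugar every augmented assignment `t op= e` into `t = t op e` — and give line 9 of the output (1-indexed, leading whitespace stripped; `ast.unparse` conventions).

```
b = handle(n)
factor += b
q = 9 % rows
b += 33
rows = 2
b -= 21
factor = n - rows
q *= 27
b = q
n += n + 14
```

Transformed code:
b = handle(n)
factor = factor + b
q = 9 % 2
b = b + 33
b = b - 21
factor = n - 2
q = q * 27
b = q
n = n + (n + 14)

n = n + (n + 14)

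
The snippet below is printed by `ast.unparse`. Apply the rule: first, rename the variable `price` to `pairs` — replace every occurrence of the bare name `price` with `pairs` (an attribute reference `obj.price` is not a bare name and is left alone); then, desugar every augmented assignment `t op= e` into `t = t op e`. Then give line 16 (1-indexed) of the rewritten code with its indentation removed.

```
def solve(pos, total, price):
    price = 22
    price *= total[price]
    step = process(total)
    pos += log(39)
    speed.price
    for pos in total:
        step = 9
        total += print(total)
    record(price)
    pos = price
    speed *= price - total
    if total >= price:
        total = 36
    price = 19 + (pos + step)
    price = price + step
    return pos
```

pairs = pairs + step

Transformed code:
def solve(pos, total, pairs):
    pairs = 22
    pairs = pairs * total[pairs]
    step = process(total)
    pos = pos + log(39)
    speed.price
    for pos in total:
        step = 9
        total = total + print(total)
    record(pairs)
    pos = pairs
    speed = speed * (pairs - total)
    if total >= pairs:
        total = 36
    pairs = 19 + (pos + step)
    pairs = pairs + step
    return pos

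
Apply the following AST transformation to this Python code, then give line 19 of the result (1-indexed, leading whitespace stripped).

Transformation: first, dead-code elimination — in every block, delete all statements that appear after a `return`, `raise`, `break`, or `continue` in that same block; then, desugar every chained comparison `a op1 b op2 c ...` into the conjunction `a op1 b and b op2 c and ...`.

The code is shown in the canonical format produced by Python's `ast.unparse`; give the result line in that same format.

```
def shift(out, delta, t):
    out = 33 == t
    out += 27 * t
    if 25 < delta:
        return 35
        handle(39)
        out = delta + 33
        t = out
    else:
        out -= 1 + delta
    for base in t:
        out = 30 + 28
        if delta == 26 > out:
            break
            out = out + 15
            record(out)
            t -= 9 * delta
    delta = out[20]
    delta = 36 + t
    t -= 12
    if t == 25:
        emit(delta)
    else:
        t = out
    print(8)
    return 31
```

Transformed code:
def shift(out, delta, t):
    out = 33 == t
    out += 27 * t
    if 25 < delta:
        return 35
    else:
        out -= 1 + delta
    for base in t:
        out = 30 + 28
        if delta == 26 and 26 > out:
            break
    delta = out[20]
    delta = 36 + t
    t -= 12
    if t == 25:
        emit(delta)
    else:
        t = out
    print(8)
    return 31

print(8)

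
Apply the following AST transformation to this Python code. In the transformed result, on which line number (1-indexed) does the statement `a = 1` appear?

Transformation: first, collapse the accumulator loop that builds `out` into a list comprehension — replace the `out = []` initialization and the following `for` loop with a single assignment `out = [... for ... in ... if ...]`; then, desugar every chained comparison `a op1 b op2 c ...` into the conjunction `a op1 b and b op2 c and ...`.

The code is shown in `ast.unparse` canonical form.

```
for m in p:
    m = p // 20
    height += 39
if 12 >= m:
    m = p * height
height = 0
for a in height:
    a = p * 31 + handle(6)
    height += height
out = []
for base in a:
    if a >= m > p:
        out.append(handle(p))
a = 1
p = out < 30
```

11

Transformed code:
for m in p:
    m = p // 20
    height += 39
if 12 >= m:
    m = p * height
height = 0
for a in height:
    a = p * 31 + handle(6)
    height += height
out = [handle(p) for base in a if a >= m and m > p]
a = 1
p = out < 30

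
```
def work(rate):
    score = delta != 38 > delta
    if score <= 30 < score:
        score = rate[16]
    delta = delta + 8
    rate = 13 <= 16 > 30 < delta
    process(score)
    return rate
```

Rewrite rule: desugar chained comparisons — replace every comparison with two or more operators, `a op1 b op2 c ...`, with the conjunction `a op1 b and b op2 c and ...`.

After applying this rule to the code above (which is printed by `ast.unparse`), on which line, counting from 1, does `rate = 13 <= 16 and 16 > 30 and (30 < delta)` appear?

6

Transformed code:
def work(rate):
    score = delta != 38 and 38 > delta
    if score <= 30 and 30 < score:
        score = rate[16]
    delta = delta + 8
    rate = 13 <= 16 and 16 > 30 and (30 < delta)
    process(score)
    return rate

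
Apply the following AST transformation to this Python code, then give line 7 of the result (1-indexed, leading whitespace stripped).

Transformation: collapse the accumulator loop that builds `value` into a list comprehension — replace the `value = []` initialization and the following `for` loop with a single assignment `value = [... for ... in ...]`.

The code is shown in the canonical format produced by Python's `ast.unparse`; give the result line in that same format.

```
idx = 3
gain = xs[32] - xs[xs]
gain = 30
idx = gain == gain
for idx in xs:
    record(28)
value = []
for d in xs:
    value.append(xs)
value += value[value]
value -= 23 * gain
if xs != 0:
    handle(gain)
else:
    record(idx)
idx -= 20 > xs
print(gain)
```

Transformed code:
idx = 3
gain = xs[32] - xs[xs]
gain = 30
idx = gain == gain
for idx in xs:
    record(28)
value = [xs for d in xs]
value += value[value]
value -= 23 * gain
if xs != 0:
    handle(gain)
else:
    record(idx)
idx -= 20 > xs
print(gain)

value = [xs for d in xs]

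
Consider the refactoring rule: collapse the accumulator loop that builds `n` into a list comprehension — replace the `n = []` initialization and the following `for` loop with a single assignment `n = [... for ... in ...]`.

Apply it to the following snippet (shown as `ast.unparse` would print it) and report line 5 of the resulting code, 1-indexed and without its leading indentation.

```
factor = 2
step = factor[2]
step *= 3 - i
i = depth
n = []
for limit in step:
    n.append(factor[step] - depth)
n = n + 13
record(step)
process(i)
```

Transformed code:
factor = 2
step = factor[2]
step *= 3 - i
i = depth
n = [factor[step] - depth for limit in step]
n = n + 13
record(step)
process(i)

n = [factor[step] - depth for limit in step]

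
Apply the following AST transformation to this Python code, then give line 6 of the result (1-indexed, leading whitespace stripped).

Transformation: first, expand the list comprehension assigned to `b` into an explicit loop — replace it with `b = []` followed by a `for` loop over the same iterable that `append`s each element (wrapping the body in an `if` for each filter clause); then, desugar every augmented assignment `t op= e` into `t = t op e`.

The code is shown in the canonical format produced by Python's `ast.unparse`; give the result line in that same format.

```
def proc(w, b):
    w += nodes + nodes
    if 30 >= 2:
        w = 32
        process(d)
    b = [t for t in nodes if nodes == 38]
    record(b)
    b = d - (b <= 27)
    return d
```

Transformed code:
def proc(w, b):
    w = w + (nodes + nodes)
    if 30 >= 2:
        w = 32
        process(d)
    b = []
    for t in nodes:
        if nodes == 38:
            b.append(t)
    record(b)
    b = d - (b <= 27)
    return d

b = []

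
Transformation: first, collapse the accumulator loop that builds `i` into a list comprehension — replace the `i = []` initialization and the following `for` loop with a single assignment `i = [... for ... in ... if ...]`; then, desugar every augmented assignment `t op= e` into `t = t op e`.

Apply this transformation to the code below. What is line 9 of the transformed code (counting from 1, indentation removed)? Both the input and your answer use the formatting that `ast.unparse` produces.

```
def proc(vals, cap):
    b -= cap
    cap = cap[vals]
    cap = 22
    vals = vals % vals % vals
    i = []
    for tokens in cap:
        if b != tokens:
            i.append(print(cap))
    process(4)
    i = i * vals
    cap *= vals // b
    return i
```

Transformed code:
def proc(vals, cap):
    b = b - cap
    cap = cap[vals]
    cap = 22
    vals = vals % vals % vals
    i = [print(cap) for tokens in cap if b != tokens]
    process(4)
    i = i * vals
    cap = cap * (vals // b)
    return i

cap = cap * (vals // b)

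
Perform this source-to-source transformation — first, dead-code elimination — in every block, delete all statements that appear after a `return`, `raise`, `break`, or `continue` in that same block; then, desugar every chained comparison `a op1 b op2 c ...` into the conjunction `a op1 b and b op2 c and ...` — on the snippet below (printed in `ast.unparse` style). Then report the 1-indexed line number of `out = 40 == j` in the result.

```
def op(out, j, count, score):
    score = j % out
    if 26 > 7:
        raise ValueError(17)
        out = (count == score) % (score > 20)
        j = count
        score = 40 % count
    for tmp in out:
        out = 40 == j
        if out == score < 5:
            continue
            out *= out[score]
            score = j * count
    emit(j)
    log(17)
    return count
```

Transformed code:
def op(out, j, count, score):
    score = j % out
    if 26 > 7:
        raise ValueError(17)
    for tmp in out:
        out = 40 == j
        if out == score and score < 5:
            continue
    emit(j)
    log(17)
    return count

6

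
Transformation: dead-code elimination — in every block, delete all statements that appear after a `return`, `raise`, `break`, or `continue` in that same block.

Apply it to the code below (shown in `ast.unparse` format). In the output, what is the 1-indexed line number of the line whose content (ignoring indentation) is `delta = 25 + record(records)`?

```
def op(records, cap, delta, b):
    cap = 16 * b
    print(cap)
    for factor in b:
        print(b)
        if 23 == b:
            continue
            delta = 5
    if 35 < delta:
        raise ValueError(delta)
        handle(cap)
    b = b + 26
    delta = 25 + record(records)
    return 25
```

11

Transformed code:
def op(records, cap, delta, b):
    cap = 16 * b
    print(cap)
    for factor in b:
        print(b)
        if 23 == b:
            continue
    if 35 < delta:
        raise ValueError(delta)
    b = b + 26
    delta = 25 + record(records)
    return 25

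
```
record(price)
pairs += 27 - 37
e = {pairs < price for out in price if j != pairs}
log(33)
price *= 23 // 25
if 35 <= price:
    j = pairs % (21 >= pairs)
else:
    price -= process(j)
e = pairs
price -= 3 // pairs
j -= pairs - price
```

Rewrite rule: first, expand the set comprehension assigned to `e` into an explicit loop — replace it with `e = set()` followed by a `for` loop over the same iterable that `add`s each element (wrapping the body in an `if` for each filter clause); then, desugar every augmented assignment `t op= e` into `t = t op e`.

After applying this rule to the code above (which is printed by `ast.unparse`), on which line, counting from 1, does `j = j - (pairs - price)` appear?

Transformed code:
record(price)
pairs = pairs + (27 - 37)
e = set()
for out in price:
    if j != pairs:
        e.add(pairs < price)
log(33)
price = price * (23 // 25)
if 35 <= price:
    j = pairs % (21 >= pairs)
else:
    price = price - process(j)
e = pairs
price = price - 3 // pairs
j = j - (pairs - price)

15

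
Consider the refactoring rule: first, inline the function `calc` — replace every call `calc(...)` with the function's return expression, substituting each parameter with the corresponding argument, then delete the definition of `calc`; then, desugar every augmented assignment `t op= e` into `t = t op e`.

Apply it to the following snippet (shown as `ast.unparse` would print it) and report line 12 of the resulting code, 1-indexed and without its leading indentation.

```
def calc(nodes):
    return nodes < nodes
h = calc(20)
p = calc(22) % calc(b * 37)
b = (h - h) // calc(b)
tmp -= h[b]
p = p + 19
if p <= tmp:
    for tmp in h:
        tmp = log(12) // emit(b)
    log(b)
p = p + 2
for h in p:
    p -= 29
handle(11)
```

Transformed code:
h = 20 < 20
p = (22 < 22) % (b * 37 < b * 37)
b = (h - h) // (b < b)
tmp = tmp - h[b]
p = p + 19
if p <= tmp:
    for tmp in h:
        tmp = log(12) // emit(b)
    log(b)
p = p + 2
for h in p:
    p = p - 29
handle(11)

p = p - 29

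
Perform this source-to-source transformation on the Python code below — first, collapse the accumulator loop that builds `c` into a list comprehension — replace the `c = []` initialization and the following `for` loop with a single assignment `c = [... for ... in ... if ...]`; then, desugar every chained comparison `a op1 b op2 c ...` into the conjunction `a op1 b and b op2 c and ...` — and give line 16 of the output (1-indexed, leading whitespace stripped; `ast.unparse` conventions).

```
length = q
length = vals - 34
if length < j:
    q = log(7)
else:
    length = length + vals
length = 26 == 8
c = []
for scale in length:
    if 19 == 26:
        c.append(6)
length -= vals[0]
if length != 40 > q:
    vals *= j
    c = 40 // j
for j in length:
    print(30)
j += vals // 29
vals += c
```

Transformed code:
length = q
length = vals - 34
if length < j:
    q = log(7)
else:
    length = length + vals
length = 26 == 8
c = [6 for scale in length if 19 == 26]
length -= vals[0]
if length != 40 and 40 > q:
    vals *= j
    c = 40 // j
for j in length:
    print(30)
j += vals // 29
vals += c

vals += c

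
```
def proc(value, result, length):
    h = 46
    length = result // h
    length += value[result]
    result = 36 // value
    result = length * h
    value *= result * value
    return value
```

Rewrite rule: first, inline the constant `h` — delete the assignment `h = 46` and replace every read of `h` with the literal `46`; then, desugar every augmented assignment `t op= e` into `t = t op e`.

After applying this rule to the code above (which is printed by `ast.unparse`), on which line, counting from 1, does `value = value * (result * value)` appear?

6

Transformed code:
def proc(value, result, length):
    length = result // 46
    length = length + value[result]
    result = 36 // value
    result = length * 46
    value = value * (result * value)
    return value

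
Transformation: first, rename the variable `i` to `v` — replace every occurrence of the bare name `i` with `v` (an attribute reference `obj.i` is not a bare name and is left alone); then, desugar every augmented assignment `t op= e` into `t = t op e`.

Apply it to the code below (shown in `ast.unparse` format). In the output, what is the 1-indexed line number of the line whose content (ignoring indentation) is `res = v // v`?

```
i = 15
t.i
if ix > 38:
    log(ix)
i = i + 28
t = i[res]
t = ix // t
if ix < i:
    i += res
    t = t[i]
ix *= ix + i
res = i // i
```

12

Transformed code:
v = 15
t.i
if ix > 38:
    log(ix)
v = v + 28
t = v[res]
t = ix // t
if ix < v:
    v = v + res
    t = t[v]
ix = ix * (ix + v)
res = v // v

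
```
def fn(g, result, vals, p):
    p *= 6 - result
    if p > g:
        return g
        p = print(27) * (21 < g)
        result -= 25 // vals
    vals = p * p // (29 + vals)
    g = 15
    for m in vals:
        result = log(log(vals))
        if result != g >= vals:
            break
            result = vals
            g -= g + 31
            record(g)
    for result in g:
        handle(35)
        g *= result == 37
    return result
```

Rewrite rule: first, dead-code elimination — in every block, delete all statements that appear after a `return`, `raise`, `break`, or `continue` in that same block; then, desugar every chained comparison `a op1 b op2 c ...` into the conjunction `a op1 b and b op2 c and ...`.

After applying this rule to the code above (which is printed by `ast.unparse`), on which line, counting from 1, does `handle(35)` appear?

Transformed code:
def fn(g, result, vals, p):
    p *= 6 - result
    if p > g:
        return g
    vals = p * p // (29 + vals)
    g = 15
    for m in vals:
        result = log(log(vals))
        if result != g and g >= vals:
            break
    for result in g:
        handle(35)
        g *= result == 37
    return result

12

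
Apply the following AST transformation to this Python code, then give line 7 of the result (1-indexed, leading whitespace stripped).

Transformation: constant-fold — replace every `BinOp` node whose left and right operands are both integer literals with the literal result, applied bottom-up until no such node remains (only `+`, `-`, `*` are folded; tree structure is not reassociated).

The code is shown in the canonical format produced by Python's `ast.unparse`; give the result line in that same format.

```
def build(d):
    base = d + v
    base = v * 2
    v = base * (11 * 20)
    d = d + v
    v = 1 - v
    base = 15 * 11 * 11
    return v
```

base = 1815

Transformed code:
def build(d):
    base = d + v
    base = v * 2
    v = base * 220
    d = d + v
    v = 1 - v
    base = 1815
    return v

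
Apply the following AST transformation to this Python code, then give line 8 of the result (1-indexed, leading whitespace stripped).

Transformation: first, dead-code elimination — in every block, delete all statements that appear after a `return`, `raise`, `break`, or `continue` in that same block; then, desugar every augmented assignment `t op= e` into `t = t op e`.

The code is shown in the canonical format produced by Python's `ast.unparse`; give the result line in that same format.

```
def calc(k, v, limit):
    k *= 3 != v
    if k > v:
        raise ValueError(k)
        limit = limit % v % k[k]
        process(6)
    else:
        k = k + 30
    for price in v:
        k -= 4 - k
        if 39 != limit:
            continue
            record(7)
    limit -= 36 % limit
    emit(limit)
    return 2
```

k = k - (4 - k)

Transformed code:
def calc(k, v, limit):
    k = k * (3 != v)
    if k > v:
        raise ValueError(k)
    else:
        k = k + 30
    for price in v:
        k = k - (4 - k)
        if 39 != limit:
            continue
    limit = limit - 36 % limit
    emit(limit)
    return 2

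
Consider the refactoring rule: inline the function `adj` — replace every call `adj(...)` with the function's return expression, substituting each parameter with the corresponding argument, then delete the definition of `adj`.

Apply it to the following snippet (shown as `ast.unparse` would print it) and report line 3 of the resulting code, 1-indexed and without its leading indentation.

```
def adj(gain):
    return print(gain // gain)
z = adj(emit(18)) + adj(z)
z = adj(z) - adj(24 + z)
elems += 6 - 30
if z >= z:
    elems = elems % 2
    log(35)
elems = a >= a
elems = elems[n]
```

elems += 6 - 30

Transformed code:
z = print(emit(18) // emit(18)) + print(z // z)
z = print(z // z) - print((24 + z) // (24 + z))
elems += 6 - 30
if z >= z:
    elems = elems % 2
    log(35)
elems = a >= a
elems = elems[n]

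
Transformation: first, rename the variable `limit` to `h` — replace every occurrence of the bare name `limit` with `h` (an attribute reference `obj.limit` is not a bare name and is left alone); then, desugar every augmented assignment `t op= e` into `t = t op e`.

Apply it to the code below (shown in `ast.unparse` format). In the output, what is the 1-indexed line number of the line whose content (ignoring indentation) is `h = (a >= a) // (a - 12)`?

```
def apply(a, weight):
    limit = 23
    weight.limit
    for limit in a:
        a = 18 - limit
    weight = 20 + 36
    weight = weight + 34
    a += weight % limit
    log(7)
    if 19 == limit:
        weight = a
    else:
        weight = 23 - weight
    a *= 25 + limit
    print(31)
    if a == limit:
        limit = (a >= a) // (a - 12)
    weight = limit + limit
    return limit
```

17

Transformed code:
def apply(a, weight):
    h = 23
    weight.limit
    for h in a:
        a = 18 - h
    weight = 20 + 36
    weight = weight + 34
    a = a + weight % h
    log(7)
    if 19 == h:
        weight = a
    else:
        weight = 23 - weight
    a = a * (25 + h)
    print(31)
    if a == h:
        h = (a >= a) // (a - 12)
    weight = h + h
    return h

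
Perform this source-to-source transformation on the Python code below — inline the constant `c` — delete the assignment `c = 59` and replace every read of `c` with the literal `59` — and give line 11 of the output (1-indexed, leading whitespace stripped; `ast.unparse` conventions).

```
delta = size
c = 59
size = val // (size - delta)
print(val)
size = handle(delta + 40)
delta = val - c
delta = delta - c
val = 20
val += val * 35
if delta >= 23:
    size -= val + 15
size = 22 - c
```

size = 22 - 59

Transformed code:
delta = size
size = val // (size - delta)
print(val)
size = handle(delta + 40)
delta = val - 59
delta = delta - 59
val = 20
val += val * 35
if delta >= 23:
    size -= val + 15
size = 22 - 59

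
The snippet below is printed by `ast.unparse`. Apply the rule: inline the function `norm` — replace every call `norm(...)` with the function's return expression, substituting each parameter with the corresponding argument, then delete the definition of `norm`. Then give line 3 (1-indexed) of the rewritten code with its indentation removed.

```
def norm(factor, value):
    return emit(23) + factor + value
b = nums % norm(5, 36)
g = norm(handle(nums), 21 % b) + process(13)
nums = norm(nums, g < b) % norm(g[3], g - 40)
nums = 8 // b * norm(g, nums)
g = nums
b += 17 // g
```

Transformed code:
b = nums % (emit(23) + 5 + 36)
g = emit(23) + handle(nums) + 21 % b + process(13)
nums = (emit(23) + nums + (g < b)) % (emit(23) + g[3] + (g - 40))
nums = 8 // b * (emit(23) + g + nums)
g = nums
b += 17 // g

nums = (emit(23) + nums + (g < b)) % (emit(23) + g[3] + (g - 40))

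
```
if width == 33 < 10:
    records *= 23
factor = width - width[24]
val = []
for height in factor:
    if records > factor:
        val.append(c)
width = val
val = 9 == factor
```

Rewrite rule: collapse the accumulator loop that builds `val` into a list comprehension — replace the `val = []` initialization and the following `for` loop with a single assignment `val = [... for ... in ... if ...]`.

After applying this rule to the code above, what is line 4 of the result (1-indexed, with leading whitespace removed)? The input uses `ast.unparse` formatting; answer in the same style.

Transformed code:
if width == 33 < 10:
    records *= 23
factor = width - width[24]
val = [c for height in factor if records > factor]
width = val
val = 9 == factor

val = [c for height in factor if records > factor]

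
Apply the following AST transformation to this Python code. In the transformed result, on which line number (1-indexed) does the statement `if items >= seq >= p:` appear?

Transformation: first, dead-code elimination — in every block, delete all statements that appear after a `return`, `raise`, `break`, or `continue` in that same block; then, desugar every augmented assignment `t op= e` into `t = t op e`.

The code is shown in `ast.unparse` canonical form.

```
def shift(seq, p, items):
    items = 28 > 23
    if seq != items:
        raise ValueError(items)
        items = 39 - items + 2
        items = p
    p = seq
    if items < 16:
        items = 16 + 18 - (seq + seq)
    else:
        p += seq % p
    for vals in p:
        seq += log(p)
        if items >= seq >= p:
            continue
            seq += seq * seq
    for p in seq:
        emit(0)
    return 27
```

12

Transformed code:
def shift(seq, p, items):
    items = 28 > 23
    if seq != items:
        raise ValueError(items)
    p = seq
    if items < 16:
        items = 16 + 18 - (seq + seq)
    else:
        p = p + seq % p
    for vals in p:
        seq = seq + log(p)
        if items >= seq >= p:
            continue
    for p in seq:
        emit(0)
    return 27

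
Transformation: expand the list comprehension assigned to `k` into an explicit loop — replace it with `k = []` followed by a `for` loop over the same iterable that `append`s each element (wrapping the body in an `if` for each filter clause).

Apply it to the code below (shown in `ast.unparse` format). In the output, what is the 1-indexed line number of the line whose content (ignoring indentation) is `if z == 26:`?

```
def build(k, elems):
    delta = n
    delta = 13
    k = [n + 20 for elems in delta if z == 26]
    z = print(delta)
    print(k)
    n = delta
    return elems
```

Transformed code:
def build(k, elems):
    delta = n
    delta = 13
    k = []
    for elems in delta:
        if z == 26:
            k.append(n + 20)
    z = print(delta)
    print(k)
    n = delta
    return elems

6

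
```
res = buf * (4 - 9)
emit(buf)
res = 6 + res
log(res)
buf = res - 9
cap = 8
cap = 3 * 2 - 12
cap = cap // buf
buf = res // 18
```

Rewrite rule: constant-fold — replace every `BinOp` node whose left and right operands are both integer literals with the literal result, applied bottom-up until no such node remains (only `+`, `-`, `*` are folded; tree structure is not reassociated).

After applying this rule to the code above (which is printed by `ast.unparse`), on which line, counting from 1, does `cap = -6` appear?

Transformed code:
res = buf * -5
emit(buf)
res = 6 + res
log(res)
buf = res - 9
cap = 8
cap = -6
cap = cap // buf
buf = res // 18

7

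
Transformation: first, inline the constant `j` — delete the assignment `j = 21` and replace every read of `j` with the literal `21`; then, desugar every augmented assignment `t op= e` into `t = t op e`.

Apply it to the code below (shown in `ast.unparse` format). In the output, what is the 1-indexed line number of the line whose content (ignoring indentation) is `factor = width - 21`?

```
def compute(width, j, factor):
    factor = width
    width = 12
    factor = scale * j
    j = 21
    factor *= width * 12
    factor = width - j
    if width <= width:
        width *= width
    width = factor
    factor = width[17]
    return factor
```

Transformed code:
def compute(width, j, factor):
    factor = width
    width = 12
    factor = scale * 21
    factor = factor * (width * 12)
    factor = width - 21
    if width <= width:
        width = width * width
    width = factor
    factor = width[17]
    return factor

6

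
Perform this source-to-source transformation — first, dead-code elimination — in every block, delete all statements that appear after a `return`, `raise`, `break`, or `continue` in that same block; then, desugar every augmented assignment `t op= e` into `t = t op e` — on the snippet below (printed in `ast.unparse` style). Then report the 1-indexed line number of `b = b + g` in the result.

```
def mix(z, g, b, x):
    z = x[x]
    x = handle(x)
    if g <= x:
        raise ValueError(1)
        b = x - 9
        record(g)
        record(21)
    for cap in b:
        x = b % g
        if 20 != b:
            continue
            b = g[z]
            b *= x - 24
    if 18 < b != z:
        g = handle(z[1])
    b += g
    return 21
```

Transformed code:
def mix(z, g, b, x):
    z = x[x]
    x = handle(x)
    if g <= x:
        raise ValueError(1)
    for cap in b:
        x = b % g
        if 20 != b:
            continue
    if 18 < b != z:
        g = handle(z[1])
    b = b + g
    return 21

12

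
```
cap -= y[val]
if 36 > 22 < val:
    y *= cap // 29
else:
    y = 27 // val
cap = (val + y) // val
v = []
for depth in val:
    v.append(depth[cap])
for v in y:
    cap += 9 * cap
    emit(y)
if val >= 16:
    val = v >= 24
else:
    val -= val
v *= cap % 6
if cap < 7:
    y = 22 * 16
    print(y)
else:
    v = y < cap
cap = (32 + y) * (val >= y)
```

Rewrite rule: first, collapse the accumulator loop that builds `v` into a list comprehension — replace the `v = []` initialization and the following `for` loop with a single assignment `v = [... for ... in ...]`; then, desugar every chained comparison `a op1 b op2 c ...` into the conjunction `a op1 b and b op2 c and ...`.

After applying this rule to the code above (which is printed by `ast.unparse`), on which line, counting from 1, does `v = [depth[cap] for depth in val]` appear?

Transformed code:
cap -= y[val]
if 36 > 22 and 22 < val:
    y *= cap // 29
else:
    y = 27 // val
cap = (val + y) // val
v = [depth[cap] for depth in val]
for v in y:
    cap += 9 * cap
    emit(y)
if val >= 16:
    val = v >= 24
else:
    val -= val
v *= cap % 6
if cap < 7:
    y = 22 * 16
    print(y)
else:
    v = y < cap
cap = (32 + y) * (val >= y)

7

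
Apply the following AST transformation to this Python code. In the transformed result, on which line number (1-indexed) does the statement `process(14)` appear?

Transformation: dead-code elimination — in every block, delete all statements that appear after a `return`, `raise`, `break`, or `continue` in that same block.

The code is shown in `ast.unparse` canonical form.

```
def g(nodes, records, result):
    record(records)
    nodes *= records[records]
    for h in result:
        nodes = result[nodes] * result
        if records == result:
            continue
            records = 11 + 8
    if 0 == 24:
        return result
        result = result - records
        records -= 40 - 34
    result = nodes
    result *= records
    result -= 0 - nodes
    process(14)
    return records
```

13

Transformed code:
def g(nodes, records, result):
    record(records)
    nodes *= records[records]
    for h in result:
        nodes = result[nodes] * result
        if records == result:
            continue
    if 0 == 24:
        return result
    result = nodes
    result *= records
    result -= 0 - nodes
    process(14)
    return records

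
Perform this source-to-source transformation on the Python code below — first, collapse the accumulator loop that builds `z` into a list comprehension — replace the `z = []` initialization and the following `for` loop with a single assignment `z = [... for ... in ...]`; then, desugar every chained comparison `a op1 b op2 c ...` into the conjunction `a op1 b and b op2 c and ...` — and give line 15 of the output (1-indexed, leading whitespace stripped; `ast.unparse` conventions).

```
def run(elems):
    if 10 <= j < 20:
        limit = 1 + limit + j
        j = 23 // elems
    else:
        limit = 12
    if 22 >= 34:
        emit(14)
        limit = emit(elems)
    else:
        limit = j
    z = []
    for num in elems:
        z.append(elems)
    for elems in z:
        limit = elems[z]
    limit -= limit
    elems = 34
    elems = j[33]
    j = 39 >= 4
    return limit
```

Transformed code:
def run(elems):
    if 10 <= j and j < 20:
        limit = 1 + limit + j
        j = 23 // elems
    else:
        limit = 12
    if 22 >= 34:
        emit(14)
        limit = emit(elems)
    else:
        limit = j
    z = [elems for num in elems]
    for elems in z:
        limit = elems[z]
    limit -= limit
    elems = 34
    elems = j[33]
    j = 39 >= 4
    return limit

limit -= limit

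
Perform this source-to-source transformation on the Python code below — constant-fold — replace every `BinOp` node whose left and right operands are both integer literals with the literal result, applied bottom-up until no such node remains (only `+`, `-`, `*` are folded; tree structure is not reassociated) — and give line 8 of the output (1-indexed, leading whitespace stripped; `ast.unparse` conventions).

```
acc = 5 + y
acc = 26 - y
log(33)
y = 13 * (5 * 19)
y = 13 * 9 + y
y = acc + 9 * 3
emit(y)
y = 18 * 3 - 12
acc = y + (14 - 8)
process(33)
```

Transformed code:
acc = 5 + y
acc = 26 - y
log(33)
y = 1235
y = 117 + y
y = acc + 27
emit(y)
y = 42
acc = y + 6
process(33)

y = 42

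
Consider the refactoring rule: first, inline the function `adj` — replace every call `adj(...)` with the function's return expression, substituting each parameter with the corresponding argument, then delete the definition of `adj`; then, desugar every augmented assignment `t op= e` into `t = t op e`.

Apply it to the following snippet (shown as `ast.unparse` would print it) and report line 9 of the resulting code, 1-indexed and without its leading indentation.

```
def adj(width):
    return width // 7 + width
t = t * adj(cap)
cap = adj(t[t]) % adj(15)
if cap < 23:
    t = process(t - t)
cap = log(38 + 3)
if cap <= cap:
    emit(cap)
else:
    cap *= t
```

Transformed code:
t = t * (cap // 7 + cap)
cap = (t[t] // 7 + t[t]) % (15 // 7 + 15)
if cap < 23:
    t = process(t - t)
cap = log(38 + 3)
if cap <= cap:
    emit(cap)
else:
    cap = cap * t

cap = cap * t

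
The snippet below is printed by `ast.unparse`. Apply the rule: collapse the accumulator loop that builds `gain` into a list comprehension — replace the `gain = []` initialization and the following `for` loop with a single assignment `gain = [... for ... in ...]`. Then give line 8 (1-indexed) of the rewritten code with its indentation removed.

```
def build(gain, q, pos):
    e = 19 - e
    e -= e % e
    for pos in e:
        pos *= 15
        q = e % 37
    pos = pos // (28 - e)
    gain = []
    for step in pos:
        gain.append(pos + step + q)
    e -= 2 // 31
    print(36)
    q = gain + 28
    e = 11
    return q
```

Transformed code:
def build(gain, q, pos):
    e = 19 - e
    e -= e % e
    for pos in e:
        pos *= 15
        q = e % 37
    pos = pos // (28 - e)
    gain = [pos + step + q for step in pos]
    e -= 2 // 31
    print(36)
    q = gain + 28
    e = 11
    return q

gain = [pos + step + q for step in pos]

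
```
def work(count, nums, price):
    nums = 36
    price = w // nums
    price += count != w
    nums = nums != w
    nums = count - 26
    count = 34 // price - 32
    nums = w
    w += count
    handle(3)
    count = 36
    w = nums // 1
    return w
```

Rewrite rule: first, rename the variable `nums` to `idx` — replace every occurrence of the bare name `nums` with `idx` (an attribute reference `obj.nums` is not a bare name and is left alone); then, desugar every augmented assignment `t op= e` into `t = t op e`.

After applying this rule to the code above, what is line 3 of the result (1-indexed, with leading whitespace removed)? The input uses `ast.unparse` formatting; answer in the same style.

price = w // idx

Transformed code:
def work(count, idx, price):
    idx = 36
    price = w // idx
    price = price + (count != w)
    idx = idx != w
    idx = count - 26
    count = 34 // price - 32
    idx = w
    w = w + count
    handle(3)
    count = 36
    w = idx // 1
    return w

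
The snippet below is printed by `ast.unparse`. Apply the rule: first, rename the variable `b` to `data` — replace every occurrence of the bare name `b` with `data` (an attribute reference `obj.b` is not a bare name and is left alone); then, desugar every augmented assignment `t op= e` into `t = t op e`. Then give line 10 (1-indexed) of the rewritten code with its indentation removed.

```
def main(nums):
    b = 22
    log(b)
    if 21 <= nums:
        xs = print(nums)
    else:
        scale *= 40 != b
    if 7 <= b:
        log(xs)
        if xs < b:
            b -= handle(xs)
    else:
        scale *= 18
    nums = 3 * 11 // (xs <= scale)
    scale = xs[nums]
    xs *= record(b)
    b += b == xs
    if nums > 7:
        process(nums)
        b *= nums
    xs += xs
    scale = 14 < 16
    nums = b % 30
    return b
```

if xs < data:

Transformed code:
def main(nums):
    data = 22
    log(data)
    if 21 <= nums:
        xs = print(nums)
    else:
        scale = scale * (40 != data)
    if 7 <= data:
        log(xs)
        if xs < data:
            data = data - handle(xs)
    else:
        scale = scale * 18
    nums = 3 * 11 // (xs <= scale)
    scale = xs[nums]
    xs = xs * record(data)
    data = data + (data == xs)
    if nums > 7:
        process(nums)
        data = data * nums
    xs = xs + xs
    scale = 14 < 16
    nums = data % 30
    return data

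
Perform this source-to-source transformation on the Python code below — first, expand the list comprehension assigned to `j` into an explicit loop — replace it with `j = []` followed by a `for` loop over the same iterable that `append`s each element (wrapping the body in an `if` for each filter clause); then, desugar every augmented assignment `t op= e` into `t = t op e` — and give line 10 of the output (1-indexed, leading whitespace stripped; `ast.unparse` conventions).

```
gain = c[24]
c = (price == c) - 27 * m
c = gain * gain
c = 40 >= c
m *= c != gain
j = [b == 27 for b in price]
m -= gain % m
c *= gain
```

c = c * gain

Transformed code:
gain = c[24]
c = (price == c) - 27 * m
c = gain * gain
c = 40 >= c
m = m * (c != gain)
j = []
for b in price:
    j.append(b == 27)
m = m - gain % m
c = c * gain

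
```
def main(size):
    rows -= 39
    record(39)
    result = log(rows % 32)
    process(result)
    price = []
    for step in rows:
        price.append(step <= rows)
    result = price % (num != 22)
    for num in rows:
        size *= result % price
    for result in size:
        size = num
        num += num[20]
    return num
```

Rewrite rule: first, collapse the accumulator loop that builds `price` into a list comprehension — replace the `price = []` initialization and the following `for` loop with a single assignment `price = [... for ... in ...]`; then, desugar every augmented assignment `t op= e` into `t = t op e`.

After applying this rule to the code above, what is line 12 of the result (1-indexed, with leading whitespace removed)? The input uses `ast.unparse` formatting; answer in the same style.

Transformed code:
def main(size):
    rows = rows - 39
    record(39)
    result = log(rows % 32)
    process(result)
    price = [step <= rows for step in rows]
    result = price % (num != 22)
    for num in rows:
        size = size * (result % price)
    for result in size:
        size = num
        num = num + num[20]
    return num

num = num + num[20]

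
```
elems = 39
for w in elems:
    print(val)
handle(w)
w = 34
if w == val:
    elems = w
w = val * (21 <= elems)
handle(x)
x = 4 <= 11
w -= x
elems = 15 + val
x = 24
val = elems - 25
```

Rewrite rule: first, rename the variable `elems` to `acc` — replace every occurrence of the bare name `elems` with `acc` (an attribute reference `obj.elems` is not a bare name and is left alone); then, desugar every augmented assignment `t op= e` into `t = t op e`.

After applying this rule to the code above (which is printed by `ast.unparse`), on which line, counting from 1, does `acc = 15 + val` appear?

Transformed code:
acc = 39
for w in acc:
    print(val)
handle(w)
w = 34
if w == val:
    acc = w
w = val * (21 <= acc)
handle(x)
x = 4 <= 11
w = w - x
acc = 15 + val
x = 24
val = acc - 25

12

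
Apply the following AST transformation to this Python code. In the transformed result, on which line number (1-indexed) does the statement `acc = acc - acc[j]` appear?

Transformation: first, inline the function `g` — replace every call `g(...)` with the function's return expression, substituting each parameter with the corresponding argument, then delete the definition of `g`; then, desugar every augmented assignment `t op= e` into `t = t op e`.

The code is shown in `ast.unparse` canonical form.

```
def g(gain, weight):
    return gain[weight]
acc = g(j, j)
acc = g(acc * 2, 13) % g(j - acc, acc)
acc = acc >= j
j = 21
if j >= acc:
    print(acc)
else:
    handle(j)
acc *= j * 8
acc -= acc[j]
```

10

Transformed code:
acc = j[j]
acc = (acc * 2)[13] % (j - acc)[acc]
acc = acc >= j
j = 21
if j >= acc:
    print(acc)
else:
    handle(j)
acc = acc * (j * 8)
acc = acc - acc[j]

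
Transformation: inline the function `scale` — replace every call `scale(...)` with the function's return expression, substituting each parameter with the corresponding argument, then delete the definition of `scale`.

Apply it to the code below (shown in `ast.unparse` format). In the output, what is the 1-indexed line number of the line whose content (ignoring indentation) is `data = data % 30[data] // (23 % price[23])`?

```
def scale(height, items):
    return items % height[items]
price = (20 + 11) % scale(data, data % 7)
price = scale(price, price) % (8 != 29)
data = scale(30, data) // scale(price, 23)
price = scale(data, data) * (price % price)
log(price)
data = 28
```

Transformed code:
price = (20 + 11) % (data % 7 % data[data % 7])
price = price % price[price] % (8 != 29)
data = data % 30[data] // (23 % price[23])
price = data % data[data] * (price % price)
log(price)
data = 28

3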